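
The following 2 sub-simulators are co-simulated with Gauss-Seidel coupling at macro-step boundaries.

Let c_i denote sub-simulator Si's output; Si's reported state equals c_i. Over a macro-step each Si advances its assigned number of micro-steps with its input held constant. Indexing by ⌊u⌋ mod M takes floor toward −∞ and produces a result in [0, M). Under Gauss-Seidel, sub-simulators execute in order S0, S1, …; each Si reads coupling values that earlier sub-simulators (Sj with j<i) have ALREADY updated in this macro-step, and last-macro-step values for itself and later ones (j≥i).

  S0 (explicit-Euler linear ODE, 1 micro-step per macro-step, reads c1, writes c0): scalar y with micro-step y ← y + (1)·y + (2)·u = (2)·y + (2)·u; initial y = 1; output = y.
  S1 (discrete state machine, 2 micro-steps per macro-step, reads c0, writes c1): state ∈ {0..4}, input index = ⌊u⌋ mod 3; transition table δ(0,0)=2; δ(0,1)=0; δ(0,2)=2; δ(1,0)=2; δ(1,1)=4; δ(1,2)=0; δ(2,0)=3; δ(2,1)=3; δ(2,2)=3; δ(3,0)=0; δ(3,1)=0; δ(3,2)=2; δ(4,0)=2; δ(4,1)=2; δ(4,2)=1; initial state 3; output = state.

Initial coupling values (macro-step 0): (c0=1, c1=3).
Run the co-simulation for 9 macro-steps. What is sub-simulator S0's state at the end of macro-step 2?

S0 state at macro-step 2 = 22

macro 1: S0 reads c1=3 → after 1×micro: 8; S1 reads c0=8 → after 2×micro: 3 ⇒ (c0=8, c1=3)
macro 2: S0 reads c1=3 → after 1×micro: 22; S1 reads c0=22 → after 2×micro: 0 ⇒ (c0=22, c1=0)
macro 3: S0 reads c1=0 → after 1×micro: 44; S1 reads c0=44 → after 2×micro: 3 ⇒ (c0=44, c1=3)
macro 4: S0 reads c1=3 → after 1×micro: 94; S1 reads c0=94 → after 2×micro: 0 ⇒ (c0=94, c1=0)
macro 5: S0 reads c1=0 → after 1×micro: 188; S1 reads c0=188 → after 2×micro: 3 ⇒ (c0=188, c1=3)
macro 6: S0 reads c1=3 → after 1×micro: 382; S1 reads c0=382 → after 2×micro: 0 ⇒ (c0=382, c1=0)
macro 7: S0 reads c1=0 → after 1×micro: 764; S1 reads c0=764 → after 2×micro: 3 ⇒ (c0=764, c1=3)
macro 8: S0 reads c1=3 → after 1×micro: 1534; S1 reads c0=1534 → after 2×micro: 0 ⇒ (c0=1534, c1=0)
macro 9: S0 reads c1=0 → after 1×micro: 3068; S1 reads c0=3068 → after 2×micro: 3 ⇒ (c0=3068, c1=3)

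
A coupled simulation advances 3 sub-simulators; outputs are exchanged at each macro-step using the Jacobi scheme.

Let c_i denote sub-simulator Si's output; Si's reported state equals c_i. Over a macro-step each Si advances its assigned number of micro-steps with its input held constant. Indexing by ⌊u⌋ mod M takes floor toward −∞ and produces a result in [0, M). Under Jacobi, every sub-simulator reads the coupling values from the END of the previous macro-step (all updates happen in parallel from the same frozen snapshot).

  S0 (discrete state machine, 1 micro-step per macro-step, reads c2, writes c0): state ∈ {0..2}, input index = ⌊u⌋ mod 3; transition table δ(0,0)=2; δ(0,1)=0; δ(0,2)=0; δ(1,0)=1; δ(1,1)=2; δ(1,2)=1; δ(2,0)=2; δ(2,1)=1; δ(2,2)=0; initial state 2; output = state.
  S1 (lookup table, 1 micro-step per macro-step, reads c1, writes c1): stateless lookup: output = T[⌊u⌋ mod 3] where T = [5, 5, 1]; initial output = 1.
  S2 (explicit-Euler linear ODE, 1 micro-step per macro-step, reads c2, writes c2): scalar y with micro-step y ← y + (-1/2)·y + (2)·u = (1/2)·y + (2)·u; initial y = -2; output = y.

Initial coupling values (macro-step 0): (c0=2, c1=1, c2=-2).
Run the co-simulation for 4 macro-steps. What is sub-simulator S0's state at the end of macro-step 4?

macro 1: S0 reads c2=-2 → after 1×micro: 1; S1 reads c1=1 → after 1×micro: 5; S2 reads c2=-2 → after 1×micro: -5 ⇒ (c0=1, c1=5, c2=-5)
macro 2: S0 reads c2=-5 → after 1×micro: 2; S1 reads c1=5 → after 1×micro: 1; S2 reads c2=-5 → after 1×micro: -25/2 ⇒ (c0=2, c1=1, c2=-25/2)
macro 3: S0 reads c2=-25/2 → after 1×micro: 0; S1 reads c1=1 → after 1×micro: 5; S2 reads c2=-25/2 → after 1×micro: -125/4 ⇒ (c0=0, c1=5, c2=-125/4)
macro 4: S0 reads c2=-125/4 → after 1×micro: 0; S1 reads c1=5 → after 1×micro: 1; S2 reads c2=-125/4 → after 1×micro: -625/8 ⇒ (c0=0, c1=1, c2=-625/8)

S0 state at macro-step 4 = 0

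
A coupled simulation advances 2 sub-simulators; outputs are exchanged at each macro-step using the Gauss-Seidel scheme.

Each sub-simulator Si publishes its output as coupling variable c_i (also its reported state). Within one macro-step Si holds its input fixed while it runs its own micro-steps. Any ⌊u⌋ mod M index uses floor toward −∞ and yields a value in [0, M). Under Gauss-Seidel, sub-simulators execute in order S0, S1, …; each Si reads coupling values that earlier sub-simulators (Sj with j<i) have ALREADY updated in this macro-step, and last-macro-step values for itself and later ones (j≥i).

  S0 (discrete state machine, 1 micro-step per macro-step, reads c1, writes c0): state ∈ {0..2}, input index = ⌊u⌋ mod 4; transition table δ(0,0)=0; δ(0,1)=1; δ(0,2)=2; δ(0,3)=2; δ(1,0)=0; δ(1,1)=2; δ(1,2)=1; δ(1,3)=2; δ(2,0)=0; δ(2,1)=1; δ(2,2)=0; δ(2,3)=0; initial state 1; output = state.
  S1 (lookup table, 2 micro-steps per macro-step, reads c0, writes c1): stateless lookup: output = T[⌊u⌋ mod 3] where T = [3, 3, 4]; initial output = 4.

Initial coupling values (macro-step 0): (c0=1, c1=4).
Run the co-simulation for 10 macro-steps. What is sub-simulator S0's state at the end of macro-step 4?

macro 1: S0 reads c1=4 → after 1×micro: 0; S1 reads c0=0 → after 2×micro: 3 ⇒ (c0=0, c1=3)
macro 2: S0 reads c1=3 → after 1×micro: 2; S1 reads c0=2 → after 2×micro: 4 ⇒ (c0=2, c1=4)
macro 3: S0 reads c1=4 → after 1×micro: 0; S1 reads c0=0 → after 2×micro: 3 ⇒ (c0=0, c1=3)
macro 4: S0 reads c1=3 → after 1×micro: 2; S1 reads c0=2 → after 2×micro: 4 ⇒ (c0=2, c1=4)
macro 5: S0 reads c1=4 → after 1×micro: 0; S1 reads c0=0 → after 2×micro: 3 ⇒ (c0=0, c1=3)
macro 6: S0 reads c1=3 → after 1×micro: 2; S1 reads c0=2 → after 2×micro: 4 ⇒ (c0=2, c1=4)
macro 7: S0 reads c1=4 → after 1×micro: 0; S1 reads c0=0 → after 2×micro: 3 ⇒ (c0=0, c1=3)
macro 8: S0 reads c1=3 → after 1×micro: 2; S1 reads c0=2 → after 2×micro: 4 ⇒ (c0=2, c1=4)
macro 9: S0 reads c1=4 → after 1×micro: 0; S1 reads c0=0 → after 2×micro: 3 ⇒ (c0=0, c1=3)
macro 10: S0 reads c1=3 → after 1×micro: 2; S1 reads c0=2 → after 2×micro: 4 ⇒ (c0=2, c1=4)

S0 state at macro-step 4 = 2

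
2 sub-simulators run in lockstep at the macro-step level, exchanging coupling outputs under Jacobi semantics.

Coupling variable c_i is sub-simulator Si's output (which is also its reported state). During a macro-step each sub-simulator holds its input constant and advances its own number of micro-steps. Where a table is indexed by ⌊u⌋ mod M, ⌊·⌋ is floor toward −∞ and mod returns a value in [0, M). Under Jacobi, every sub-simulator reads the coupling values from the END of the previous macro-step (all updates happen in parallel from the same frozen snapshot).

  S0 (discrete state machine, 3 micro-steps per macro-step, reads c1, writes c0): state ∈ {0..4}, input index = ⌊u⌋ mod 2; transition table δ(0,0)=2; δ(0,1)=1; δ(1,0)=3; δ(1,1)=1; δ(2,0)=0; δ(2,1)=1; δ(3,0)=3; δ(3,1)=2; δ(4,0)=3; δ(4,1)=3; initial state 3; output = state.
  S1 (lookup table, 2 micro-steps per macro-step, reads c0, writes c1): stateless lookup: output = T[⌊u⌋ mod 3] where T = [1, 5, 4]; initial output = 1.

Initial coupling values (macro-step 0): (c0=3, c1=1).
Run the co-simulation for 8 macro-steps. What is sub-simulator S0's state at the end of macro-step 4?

macro 1: S0 reads c1=1 → after 3×micro: 1; S1 reads c0=3 → after 2×micro: 1 ⇒ (c0=1, c1=1)
macro 2: S0 reads c1=1 → after 3×micro: 1; S1 reads c0=1 → after 2×micro: 5 ⇒ (c0=1, c1=5)
macro 3: S0 reads c1=5 → after 3×micro: 1; S1 reads c0=1 → after 2×micro: 5 ⇒ (c0=1, c1=5)
macro 4: S0 reads c1=5 → after 3×micro: 1; S1 reads c0=1 → after 2×micro: 5 ⇒ (c0=1, c1=5)
macro 5: S0 reads c1=5 → after 3×micro: 1; S1 reads c0=1 → after 2×micro: 5 ⇒ (c0=1, c1=5)
macro 6: S0 reads c1=5 → after 3×micro: 1; S1 reads c0=1 → after 2×micro: 5 ⇒ (c0=1, c1=5)
macro 7: S0 reads c1=5 → after 3×micro: 1; S1 reads c0=1 → after 2×micro: 5 ⇒ (c0=1, c1=5)
macro 8: S0 reads c1=5 → after 3×micro: 1; S1 reads c0=1 → after 2×micro: 5 ⇒ (c0=1, c1=5)

S0 state at macro-step 4 = 1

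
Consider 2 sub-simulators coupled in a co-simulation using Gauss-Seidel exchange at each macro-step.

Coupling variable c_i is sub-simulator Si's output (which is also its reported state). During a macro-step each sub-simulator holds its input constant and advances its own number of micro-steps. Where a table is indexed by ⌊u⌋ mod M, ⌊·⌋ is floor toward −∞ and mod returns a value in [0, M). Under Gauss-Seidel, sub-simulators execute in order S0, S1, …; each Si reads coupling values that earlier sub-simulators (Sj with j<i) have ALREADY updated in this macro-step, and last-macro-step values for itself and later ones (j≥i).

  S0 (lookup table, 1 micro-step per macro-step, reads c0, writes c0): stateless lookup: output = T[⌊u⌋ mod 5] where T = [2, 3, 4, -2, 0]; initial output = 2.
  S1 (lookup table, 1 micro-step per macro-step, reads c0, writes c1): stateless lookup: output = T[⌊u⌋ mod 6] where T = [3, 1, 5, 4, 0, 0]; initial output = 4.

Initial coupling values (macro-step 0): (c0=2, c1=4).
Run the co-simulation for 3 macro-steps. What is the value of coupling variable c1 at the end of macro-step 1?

macro 1: S0 reads c0=2 → after 1×micro: 4; S1 reads c0=4 → after 1×micro: 0 ⇒ (c0=4, c1=0)
macro 2: S0 reads c0=4 → after 1×micro: 0; S1 reads c0=0 → after 1×micro: 3 ⇒ (c0=0, c1=3)
macro 3: S0 reads c0=0 → after 1×micro: 2; S1 reads c0=2 → after 1×micro: 5 ⇒ (c0=2, c1=5)

c1 at macro-step 1 = 0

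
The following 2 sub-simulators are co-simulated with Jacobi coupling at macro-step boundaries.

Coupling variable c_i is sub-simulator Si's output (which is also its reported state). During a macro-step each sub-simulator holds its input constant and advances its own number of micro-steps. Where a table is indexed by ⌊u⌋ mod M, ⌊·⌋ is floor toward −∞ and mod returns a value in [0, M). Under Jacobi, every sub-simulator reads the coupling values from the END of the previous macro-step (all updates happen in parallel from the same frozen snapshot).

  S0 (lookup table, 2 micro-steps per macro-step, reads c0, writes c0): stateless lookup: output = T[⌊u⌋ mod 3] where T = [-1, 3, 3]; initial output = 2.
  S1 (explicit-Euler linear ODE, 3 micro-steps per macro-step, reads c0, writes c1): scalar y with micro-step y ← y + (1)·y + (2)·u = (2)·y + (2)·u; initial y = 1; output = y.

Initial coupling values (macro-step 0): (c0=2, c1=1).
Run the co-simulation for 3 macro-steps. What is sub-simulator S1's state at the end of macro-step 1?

macro 1: S0 reads c0=2 → after 2×micro: 3; S1 reads c0=2 → after 3×micro: 36 ⇒ (c0=3, c1=36)
macro 2: S0 reads c0=3 → after 2×micro: -1; S1 reads c0=3 → after 3×micro: 330 ⇒ (c0=-1, c1=330)
macro 3: S0 reads c0=-1 → after 2×micro: 3; S1 reads c0=-1 → after 3×micro: 2626 ⇒ (c0=3, c1=2626)

S1 state at macro-step 1 = 36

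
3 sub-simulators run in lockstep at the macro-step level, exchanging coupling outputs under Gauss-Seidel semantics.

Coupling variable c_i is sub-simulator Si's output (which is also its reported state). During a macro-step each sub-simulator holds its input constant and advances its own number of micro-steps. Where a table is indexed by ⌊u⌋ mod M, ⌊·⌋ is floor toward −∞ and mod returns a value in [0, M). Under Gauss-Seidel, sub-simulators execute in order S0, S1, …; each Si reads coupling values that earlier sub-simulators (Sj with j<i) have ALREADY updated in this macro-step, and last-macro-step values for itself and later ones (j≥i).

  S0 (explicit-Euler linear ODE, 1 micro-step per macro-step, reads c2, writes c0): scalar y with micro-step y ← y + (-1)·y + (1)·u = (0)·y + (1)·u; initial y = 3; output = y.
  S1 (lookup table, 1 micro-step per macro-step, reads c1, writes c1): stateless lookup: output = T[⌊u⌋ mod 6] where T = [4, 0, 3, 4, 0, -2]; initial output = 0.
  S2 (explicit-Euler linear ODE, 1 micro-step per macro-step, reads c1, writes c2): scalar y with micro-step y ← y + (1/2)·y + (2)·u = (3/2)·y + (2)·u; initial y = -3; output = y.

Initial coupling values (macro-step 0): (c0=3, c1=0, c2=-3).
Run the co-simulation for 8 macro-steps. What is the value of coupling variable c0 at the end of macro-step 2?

macro 1: S0 reads c2=-3 → after 1×micro: -3; S1 reads c1=0 → after 1×micro: 4; S2 reads c1=4 → after 1×micro: 7/2 ⇒ (c0=-3, c1=4, c2=7/2)
macro 2: S0 reads c2=7/2 → after 1×micro: 7/2; S1 reads c1=4 → after 1×micro: 0; S2 reads c1=0 → after 1×micro: 21/4 ⇒ (c0=7/2, c1=0, c2=21/4)
macro 3: S0 reads c2=21/4 → after 1×micro: 21/4; S1 reads c1=0 → after 1×micro: 4; S2 reads c1=4 → after 1×micro: 127/8 ⇒ (c0=21/4, c1=4, c2=127/8)
macro 4: S0 reads c2=127/8 → after 1×micro: 127/8; S1 reads c1=4 → after 1×micro: 0; S2 reads c1=0 → after 1×micro: 381/16 ⇒ (c0=127/8, c1=0, c2=381/16)
macro 5: S0 reads c2=381/16 → after 1×micro: 381/16; S1 reads c1=0 → after 1×micro: 4; S2 reads c1=4 → after 1×micro: 1399/32 ⇒ (c0=381/16, c1=4, c2=1399/32)
macro 6: S0 reads c2=1399/32 → after 1×micro: 1399/32; S1 reads c1=4 → after 1×micro: 0; S2 reads c1=0 → after 1×micro: 4197/64 ⇒ (c0=1399/32, c1=0, c2=4197/64)
macro 7: S0 reads c2=4197/64 → after 1×micro: 4197/64; S1 reads c1=0 → after 1×micro: 4; S2 reads c1=4 → after 1×micro: 13615/128 ⇒ (c0=4197/64, c1=4, c2=13615/128)
macro 8: S0 reads c2=13615/128 → after 1×micro: 13615/128; S1 reads c1=4 → after 1×micro: 0; S2 reads c1=0 → after 1×micro: 40845/256 ⇒ (c0=13615/128, c1=0, c2=40845/256)

c0 at macro-step 2 = 7/2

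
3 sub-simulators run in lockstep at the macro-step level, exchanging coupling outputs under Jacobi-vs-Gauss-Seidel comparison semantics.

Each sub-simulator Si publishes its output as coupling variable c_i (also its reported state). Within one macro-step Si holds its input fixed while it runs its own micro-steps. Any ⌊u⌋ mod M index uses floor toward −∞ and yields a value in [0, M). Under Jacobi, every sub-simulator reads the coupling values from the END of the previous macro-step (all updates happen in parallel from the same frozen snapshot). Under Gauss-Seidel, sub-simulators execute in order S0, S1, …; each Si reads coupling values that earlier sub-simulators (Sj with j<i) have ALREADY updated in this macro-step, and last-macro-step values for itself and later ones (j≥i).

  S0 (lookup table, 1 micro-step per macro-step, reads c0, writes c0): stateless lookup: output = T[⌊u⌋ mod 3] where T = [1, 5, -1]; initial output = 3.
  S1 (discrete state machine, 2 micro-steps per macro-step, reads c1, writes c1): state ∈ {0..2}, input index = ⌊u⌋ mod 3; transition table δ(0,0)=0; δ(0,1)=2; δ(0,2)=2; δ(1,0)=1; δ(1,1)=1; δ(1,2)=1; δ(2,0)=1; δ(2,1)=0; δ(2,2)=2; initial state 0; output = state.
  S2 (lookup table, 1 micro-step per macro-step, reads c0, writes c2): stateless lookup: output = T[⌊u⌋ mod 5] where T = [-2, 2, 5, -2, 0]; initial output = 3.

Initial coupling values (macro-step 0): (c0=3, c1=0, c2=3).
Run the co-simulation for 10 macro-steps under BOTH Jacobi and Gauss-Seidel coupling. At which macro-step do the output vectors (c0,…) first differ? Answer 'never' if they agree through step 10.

first divergence at macro-step: 1

[Jacobi] macro 1: S0 reads c0=3 → after 1×micro: 1; S1 reads c1=0 → after 2×micro: 0; S2 reads c0=3 → after 1×micro: -2 ⇒ (c0=1, c1=0, c2=-2)
[Jacobi] macro 2: S0 reads c0=1 → after 1×micro: 5; S1 reads c1=0 → after 2×micro: 0; S2 reads c0=1 → after 1×micro: 2 ⇒ (c0=5, c1=0, c2=2)
[Jacobi] macro 3: S0 reads c0=5 → after 1×micro: -1; S1 reads c1=0 → after 2×micro: 0; S2 reads c0=5 → after 1×micro: -2 ⇒ (c0=-1, c1=0, c2=-2)
[Jacobi] macro 4: S0 reads c0=-1 → after 1×micro: -1; S1 reads c1=0 → after 2×micro: 0; S2 reads c0=-1 → after 1×micro: 0 ⇒ (c0=-1, c1=0, c2=0)
[Jacobi] macro 5: S0 reads c0=-1 → after 1×micro: -1; S1 reads c1=0 → after 2×micro: 0; S2 reads c0=-1 → after 1×micro: 0 ⇒ (c0=-1, c1=0, c2=0)
[Jacobi] macro 6: S0 reads c0=-1 → after 1×micro: -1; S1 reads c1=0 → after 2×micro: 0; S2 reads c0=-1 → after 1×micro: 0 ⇒ (c0=-1, c1=0, c2=0)
[Jacobi] macro 7: S0 reads c0=-1 → after 1×micro: -1; S1 reads c1=0 → after 2×micro: 0; S2 reads c0=-1 → after 1×micro: 0 ⇒ (c0=-1, c1=0, c2=0)
[Jacobi] macro 8: S0 reads c0=-1 → after 1×micro: -1; S1 reads c1=0 → after 2×micro: 0; S2 reads c0=-1 → after 1×micro: 0 ⇒ (c0=-1, c1=0, c2=0)
[Jacobi] macro 9: S0 reads c0=-1 → after 1×micro: -1; S1 reads c1=0 → after 2×micro: 0; S2 reads c0=-1 → after 1×micro: 0 ⇒ (c0=-1, c1=0, c2=0)
[Jacobi] macro 10: S0 reads c0=-1 → after 1×micro: -1; S1 reads c1=0 → after 2×micro: 0; S2 reads c0=-1 → after 1×micro: 0 ⇒ (c0=-1, c1=0, c2=0)
[Gauss-Seidel] macro 1: S0 reads c0=3 → after 1×micro: 1; S1 reads c1=0 → after 2×micro: 0; S2 reads c0=1 → after 1×micro: 2 ⇒ (c0=1, c1=0, c2=2)
[Gauss-Seidel] macro 2: S0 reads c0=1 → after 1×micro: 5; S1 reads c1=0 → after 2×micro: 0; S2 reads c0=5 → after 1×micro: -2 ⇒ (c0=5, c1=0, c2=-2)
[Gauss-Seidel] macro 3: S0 reads c0=5 → after 1×micro: -1; S1 reads c1=0 → after 2×micro: 0; S2 reads c0=-1 → after 1×micro: 0 ⇒ (c0=-1, c1=0, c2=0)
[Gauss-Seidel] macro 4: S0 reads c0=-1 → after 1×micro: -1; S1 reads c1=0 → after 2×micro: 0; S2 reads c0=-1 → after 1×micro: 0 ⇒ (c0=-1, c1=0, c2=0)
[Gauss-Seidel] macro 5: S0 reads c0=-1 → after 1×micro: -1; S1 reads c1=0 → after 2×micro: 0; S2 reads c0=-1 → after 1×micro: 0 ⇒ (c0=-1, c1=0, c2=0)
[Gauss-Seidel] macro 6: S0 reads c0=-1 → after 1×micro: -1; S1 reads c1=0 → after 2×micro: 0; S2 reads c0=-1 → after 1×micro: 0 ⇒ (c0=-1, c1=0, c2=0)
[Gauss-Seidel] macro 7: S0 reads c0=-1 → after 1×micro: -1; S1 reads c1=0 → after 2×micro: 0; S2 reads c0=-1 → after 1×micro: 0 ⇒ (c0=-1, c1=0, c2=0)
[Gauss-Seidel] macro 8: S0 reads c0=-1 → after 1×micro: -1; S1 reads c1=0 → after 2×micro: 0; S2 reads c0=-1 → after 1×micro: 0 ⇒ (c0=-1, c1=0, c2=0)
[Gauss-Seidel] macro 9: S0 reads c0=-1 → after 1×micro: -1; S1 reads c1=0 → after 2×micro: 0; S2 reads c0=-1 → after 1×micro: 0 ⇒ (c0=-1, c1=0, c2=0)
[Gauss-Seidel] macro 10: S0 reads c0=-1 → after 1×micro: -1; S1 reads c1=0 → after 2×micro: 0; S2 reads c0=-1 → after 1×micro: 0 ⇒ (c0=-1, c1=0, c2=0)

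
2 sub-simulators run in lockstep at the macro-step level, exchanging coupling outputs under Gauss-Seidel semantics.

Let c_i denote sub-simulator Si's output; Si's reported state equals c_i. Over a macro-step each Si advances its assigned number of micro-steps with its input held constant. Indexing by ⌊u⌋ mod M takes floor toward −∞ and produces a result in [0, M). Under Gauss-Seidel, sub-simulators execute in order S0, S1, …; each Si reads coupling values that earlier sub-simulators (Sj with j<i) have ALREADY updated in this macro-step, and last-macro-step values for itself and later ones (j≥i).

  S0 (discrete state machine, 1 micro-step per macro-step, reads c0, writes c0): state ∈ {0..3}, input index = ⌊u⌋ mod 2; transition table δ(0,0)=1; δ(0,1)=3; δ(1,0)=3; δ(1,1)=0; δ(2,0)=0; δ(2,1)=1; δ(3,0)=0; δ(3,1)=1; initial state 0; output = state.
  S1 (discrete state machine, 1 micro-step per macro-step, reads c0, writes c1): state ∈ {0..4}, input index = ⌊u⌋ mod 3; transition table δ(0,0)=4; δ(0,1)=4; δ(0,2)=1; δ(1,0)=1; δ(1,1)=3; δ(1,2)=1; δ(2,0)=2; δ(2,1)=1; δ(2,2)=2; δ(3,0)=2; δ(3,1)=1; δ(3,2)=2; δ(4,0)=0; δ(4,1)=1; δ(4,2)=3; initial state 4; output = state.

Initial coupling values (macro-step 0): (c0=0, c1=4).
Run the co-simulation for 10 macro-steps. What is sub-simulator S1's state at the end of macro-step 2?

S1 state at macro-step 2 = 1

macro 1: S0 reads c0=0 → after 1×micro: 1; S1 reads c0=1 → after 1×micro: 1 ⇒ (c0=1, c1=1)
macro 2: S0 reads c0=1 → after 1×micro: 0; S1 reads c0=0 → after 1×micro: 1 ⇒ (c0=0, c1=1)
macro 3: S0 reads c0=0 → after 1×micro: 1; S1 reads c0=1 → after 1×micro: 3 ⇒ (c0=1, c1=3)
macro 4: S0 reads c0=1 → after 1×micro: 0; S1 reads c0=0 → after 1×micro: 2 ⇒ (c0=0, c1=2)
macro 5: S0 reads c0=0 → after 1×micro: 1; S1 reads c0=1 → after 1×micro: 1 ⇒ (c0=1, c1=1)
macro 6: S0 reads c0=1 → after 1×micro: 0; S1 reads c0=0 → after 1×micro: 1 ⇒ (c0=0, c1=1)
macro 7: S0 reads c0=0 → after 1×micro: 1; S1 reads c0=1 → after 1×micro: 3 ⇒ (c0=1, c1=3)
macro 8: S0 reads c0=1 → after 1×micro: 0; S1 reads c0=0 → after 1×micro: 2 ⇒ (c0=0, c1=2)
macro 9: S0 reads c0=0 → after 1×micro: 1; S1 reads c0=1 → after 1×micro: 1 ⇒ (c0=1, c1=1)
macro 10: S0 reads c0=1 → after 1×micro: 0; S1 reads c0=0 → after 1×micro: 1 ⇒ (c0=0, c1=1)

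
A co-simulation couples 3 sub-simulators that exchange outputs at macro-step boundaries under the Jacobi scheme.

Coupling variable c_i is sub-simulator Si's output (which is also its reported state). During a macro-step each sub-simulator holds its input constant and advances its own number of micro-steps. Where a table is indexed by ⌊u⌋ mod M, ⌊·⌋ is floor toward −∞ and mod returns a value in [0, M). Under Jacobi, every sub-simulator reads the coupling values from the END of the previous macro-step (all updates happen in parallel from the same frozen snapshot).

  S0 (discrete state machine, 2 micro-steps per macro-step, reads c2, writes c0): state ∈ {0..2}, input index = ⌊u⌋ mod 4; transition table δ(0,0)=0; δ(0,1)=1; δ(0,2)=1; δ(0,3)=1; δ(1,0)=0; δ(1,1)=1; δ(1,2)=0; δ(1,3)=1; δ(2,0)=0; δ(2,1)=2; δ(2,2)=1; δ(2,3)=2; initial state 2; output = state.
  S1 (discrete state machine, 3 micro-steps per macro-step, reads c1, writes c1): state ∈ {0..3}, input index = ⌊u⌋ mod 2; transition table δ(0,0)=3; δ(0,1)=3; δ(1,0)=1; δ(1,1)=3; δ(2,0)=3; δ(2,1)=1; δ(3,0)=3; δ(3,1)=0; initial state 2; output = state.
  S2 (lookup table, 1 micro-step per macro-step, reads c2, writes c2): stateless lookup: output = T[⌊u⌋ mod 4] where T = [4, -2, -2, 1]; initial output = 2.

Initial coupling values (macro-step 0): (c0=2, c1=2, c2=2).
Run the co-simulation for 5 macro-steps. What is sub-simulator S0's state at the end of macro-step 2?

macro 1: S0 reads c2=2 → after 2×micro: 0; S1 reads c1=2 → after 3×micro: 3; S2 reads c2=2 → after 1×micro: -2 ⇒ (c0=0, c1=3, c2=-2)
macro 2: S0 reads c2=-2 → after 2×micro: 0; S1 reads c1=3 → after 3×micro: 0; S2 reads c2=-2 → after 1×micro: -2 ⇒ (c0=0, c1=0, c2=-2)
macro 3: S0 reads c2=-2 → after 2×micro: 0; S1 reads c1=0 → after 3×micro: 3; S2 reads c2=-2 → after 1×micro: -2 ⇒ (c0=0, c1=3, c2=-2)
macro 4: S0 reads c2=-2 → after 2×micro: 0; S1 reads c1=3 → after 3×micro: 0; S2 reads c2=-2 → after 1×micro: -2 ⇒ (c0=0, c1=0, c2=-2)
macro 5: S0 reads c2=-2 → after 2×micro: 0; S1 reads c1=0 → after 3×micro: 3; S2 reads c2=-2 → after 1×micro: -2 ⇒ (c0=0, c1=3, c2=-2)

S0 state at macro-step 2 = 0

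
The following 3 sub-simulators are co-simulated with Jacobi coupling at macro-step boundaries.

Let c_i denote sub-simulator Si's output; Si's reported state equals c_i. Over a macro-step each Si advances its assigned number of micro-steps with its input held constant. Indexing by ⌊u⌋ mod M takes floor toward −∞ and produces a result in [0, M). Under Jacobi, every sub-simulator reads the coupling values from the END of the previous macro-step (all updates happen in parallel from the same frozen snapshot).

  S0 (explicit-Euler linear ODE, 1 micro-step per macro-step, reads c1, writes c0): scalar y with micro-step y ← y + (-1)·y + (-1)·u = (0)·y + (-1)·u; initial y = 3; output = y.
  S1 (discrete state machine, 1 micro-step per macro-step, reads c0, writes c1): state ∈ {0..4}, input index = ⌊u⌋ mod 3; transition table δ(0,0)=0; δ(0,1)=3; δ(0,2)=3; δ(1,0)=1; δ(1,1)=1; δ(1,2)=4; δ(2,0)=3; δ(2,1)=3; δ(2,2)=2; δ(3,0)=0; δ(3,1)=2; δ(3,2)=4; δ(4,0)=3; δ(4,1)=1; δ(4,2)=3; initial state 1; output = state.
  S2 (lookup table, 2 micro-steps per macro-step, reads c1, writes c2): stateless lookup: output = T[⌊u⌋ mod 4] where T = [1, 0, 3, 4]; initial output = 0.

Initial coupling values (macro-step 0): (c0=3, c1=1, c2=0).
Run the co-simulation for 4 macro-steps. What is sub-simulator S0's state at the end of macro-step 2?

S0 state at macro-step 2 = -1

macro 1: S0 reads c1=1 → after 1×micro: -1; S1 reads c0=3 → after 1×micro: 1; S2 reads c1=1 → after 2×micro: 0 ⇒ (c0=-1, c1=1, c2=0)
macro 2: S0 reads c1=1 → after 1×micro: -1; S1 reads c0=-1 → after 1×micro: 4; S2 reads c1=1 → after 2×micro: 0 ⇒ (c0=-1, c1=4, c2=0)
macro 3: S0 reads c1=4 → after 1×micro: -4; S1 reads c0=-1 → after 1×micro: 3; S2 reads c1=4 → after 2×micro: 1 ⇒ (c0=-4, c1=3, c2=1)
macro 4: S0 reads c1=3 → after 1×micro: -3; S1 reads c0=-4 → after 1×micro: 4; S2 reads c1=3 → after 2×micro: 4 ⇒ (c0=-3, c1=4, c2=4)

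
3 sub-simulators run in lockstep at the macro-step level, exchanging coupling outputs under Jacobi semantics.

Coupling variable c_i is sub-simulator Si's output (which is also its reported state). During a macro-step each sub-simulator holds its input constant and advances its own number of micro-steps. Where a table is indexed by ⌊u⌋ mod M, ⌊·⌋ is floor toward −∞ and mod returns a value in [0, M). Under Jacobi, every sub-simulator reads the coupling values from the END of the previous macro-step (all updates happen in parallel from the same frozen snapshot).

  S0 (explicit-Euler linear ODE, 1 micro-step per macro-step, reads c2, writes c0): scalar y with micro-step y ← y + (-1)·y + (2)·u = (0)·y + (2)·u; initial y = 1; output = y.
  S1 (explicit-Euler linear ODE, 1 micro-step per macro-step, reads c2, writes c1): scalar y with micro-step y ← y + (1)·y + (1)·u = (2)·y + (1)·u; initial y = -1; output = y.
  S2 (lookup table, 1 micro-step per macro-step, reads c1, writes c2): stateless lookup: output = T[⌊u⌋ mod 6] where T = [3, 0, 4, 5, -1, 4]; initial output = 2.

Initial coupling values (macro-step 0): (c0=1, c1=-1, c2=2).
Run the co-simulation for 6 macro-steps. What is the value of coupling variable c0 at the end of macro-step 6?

macro 1: S0 reads c2=2 → after 1×micro: 4; S1 reads c2=2 → after 1×micro: 0; S2 reads c1=-1 → after 1×micro: 4 ⇒ (c0=4, c1=0, c2=4)
macro 2: S0 reads c2=4 → after 1×micro: 8; S1 reads c2=4 → after 1×micro: 4; S2 reads c1=0 → after 1×micro: 3 ⇒ (c0=8, c1=4, c2=3)
macro 3: S0 reads c2=3 → after 1×micro: 6; S1 reads c2=3 → after 1×micro: 11; S2 reads c1=4 → after 1×micro: -1 ⇒ (c0=6, c1=11, c2=-1)
macro 4: S0 reads c2=-1 → after 1×micro: -2; S1 reads c2=-1 → after 1×micro: 21; S2 reads c1=11 → after 1×micro: 4 ⇒ (c0=-2, c1=21, c2=4)
macro 5: S0 reads c2=4 → after 1×micro: 8; S1 reads c2=4 → after 1×micro: 46; S2 reads c1=21 → after 1×micro: 5 ⇒ (c0=8, c1=46, c2=5)
macro 6: S0 reads c2=5 → after 1×micro: 10; S1 reads c2=5 → after 1×micro: 97; S2 reads c1=46 → after 1×micro: -1 ⇒ (c0=10, c1=97, c2=-1)

c0 at macro-step 6 = 10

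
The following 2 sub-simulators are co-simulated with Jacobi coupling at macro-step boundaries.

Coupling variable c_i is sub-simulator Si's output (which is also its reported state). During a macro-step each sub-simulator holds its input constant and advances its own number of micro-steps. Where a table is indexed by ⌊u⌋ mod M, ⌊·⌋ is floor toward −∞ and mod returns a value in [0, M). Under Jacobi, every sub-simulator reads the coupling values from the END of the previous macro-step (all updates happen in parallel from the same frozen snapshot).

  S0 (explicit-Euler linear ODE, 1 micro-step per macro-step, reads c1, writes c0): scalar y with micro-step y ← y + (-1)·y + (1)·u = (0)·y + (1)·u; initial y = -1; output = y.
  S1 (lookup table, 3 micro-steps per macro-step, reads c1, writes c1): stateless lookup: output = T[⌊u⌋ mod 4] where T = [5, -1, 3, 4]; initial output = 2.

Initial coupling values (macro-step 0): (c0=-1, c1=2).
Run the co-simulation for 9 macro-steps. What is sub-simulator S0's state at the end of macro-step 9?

S0 state at macro-step 9 = 4

macro 1: S0 reads c1=2 → after 1×micro: 2; S1 reads c1=2 → after 3×micro: 3 ⇒ (c0=2, c1=3)
macro 2: S0 reads c1=3 → after 1×micro: 3; S1 reads c1=3 → after 3×micro: 4 ⇒ (c0=3, c1=4)
macro 3: S0 reads c1=4 → after 1×micro: 4; S1 reads c1=4 → after 3×micro: 5 ⇒ (c0=4, c1=5)
macro 4: S0 reads c1=5 → after 1×micro: 5; S1 reads c1=5 → after 3×micro: -1 ⇒ (c0=5, c1=-1)
macro 5: S0 reads c1=-1 → after 1×micro: -1; S1 reads c1=-1 → after 3×micro: 4 ⇒ (c0=-1, c1=4)
macro 6: S0 reads c1=4 → after 1×micro: 4; S1 reads c1=4 → after 3×micro: 5 ⇒ (c0=4, c1=5)
macro 7: S0 reads c1=5 → after 1×micro: 5; S1 reads c1=5 → after 3×micro: -1 ⇒ (c0=5, c1=-1)
macro 8: S0 reads c1=-1 → after 1×micro: -1; S1 reads c1=-1 → after 3×micro: 4 ⇒ (c0=-1, c1=4)
macro 9: S0 reads c1=4 → after 1×micro: 4; S1 reads c1=4 → after 3×micro: 5 ⇒ (c0=4, c1=5)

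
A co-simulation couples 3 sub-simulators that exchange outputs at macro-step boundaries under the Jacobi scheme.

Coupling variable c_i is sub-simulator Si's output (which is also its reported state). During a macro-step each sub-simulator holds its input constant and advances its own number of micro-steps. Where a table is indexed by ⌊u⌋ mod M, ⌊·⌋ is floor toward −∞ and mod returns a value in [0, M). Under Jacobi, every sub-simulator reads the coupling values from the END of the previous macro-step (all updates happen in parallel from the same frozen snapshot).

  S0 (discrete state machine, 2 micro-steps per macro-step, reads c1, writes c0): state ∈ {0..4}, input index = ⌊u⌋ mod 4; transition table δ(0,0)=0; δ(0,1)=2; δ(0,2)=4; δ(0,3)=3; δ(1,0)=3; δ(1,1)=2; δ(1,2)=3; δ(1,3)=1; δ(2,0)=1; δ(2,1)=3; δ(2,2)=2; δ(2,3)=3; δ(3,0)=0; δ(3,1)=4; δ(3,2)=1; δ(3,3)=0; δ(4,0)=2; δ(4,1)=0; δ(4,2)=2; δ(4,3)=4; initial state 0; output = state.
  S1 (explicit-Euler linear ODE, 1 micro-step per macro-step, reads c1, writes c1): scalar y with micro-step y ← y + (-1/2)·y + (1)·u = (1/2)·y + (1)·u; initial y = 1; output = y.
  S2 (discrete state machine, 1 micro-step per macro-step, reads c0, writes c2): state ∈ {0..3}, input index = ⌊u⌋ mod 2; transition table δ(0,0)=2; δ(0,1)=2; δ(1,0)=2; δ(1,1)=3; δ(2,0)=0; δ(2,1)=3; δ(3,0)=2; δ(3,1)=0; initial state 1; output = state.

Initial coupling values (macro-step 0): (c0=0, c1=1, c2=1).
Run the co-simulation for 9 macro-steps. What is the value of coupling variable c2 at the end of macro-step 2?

c2 at macro-step 2 = 3

macro 1: S0 reads c1=1 → after 2×micro: 3; S1 reads c1=1 → after 1×micro: 3/2; S2 reads c0=0 → after 1×micro: 2 ⇒ (c0=3, c1=3/2, c2=2)
macro 2: S0 reads c1=3/2 → after 2×micro: 0; S1 reads c1=3/2 → after 1×micro: 9/4; S2 reads c0=3 → after 1×micro: 3 ⇒ (c0=0, c1=9/4, c2=3)
macro 3: S0 reads c1=9/4 → after 2×micro: 2; S1 reads c1=9/4 → after 1×micro: 27/8; S2 reads c0=0 → after 1×micro: 2 ⇒ (c0=2, c1=27/8, c2=2)
macro 4: S0 reads c1=27/8 → after 2×micro: 0; S1 reads c1=27/8 → after 1×micro: 81/16; S2 reads c0=2 → after 1×micro: 0 ⇒ (c0=0, c1=81/16, c2=0)
macro 5: S0 reads c1=81/16 → after 2×micro: 3; S1 reads c1=81/16 → after 1×micro: 243/32; S2 reads c0=0 → after 1×micro: 2 ⇒ (c0=3, c1=243/32, c2=2)
macro 6: S0 reads c1=243/32 → after 2×micro: 3; S1 reads c1=243/32 → after 1×micro: 729/64; S2 reads c0=3 → after 1×micro: 3 ⇒ (c0=3, c1=729/64, c2=3)
macro 7: S0 reads c1=729/64 → after 2×micro: 3; S1 reads c1=729/64 → after 1×micro: 2187/128; S2 reads c0=3 → after 1×micro: 0 ⇒ (c0=3, c1=2187/128, c2=0)
macro 8: S0 reads c1=2187/128 → after 2×micro: 0; S1 reads c1=2187/128 → after 1×micro: 6561/256; S2 reads c0=3 → after 1×micro: 2 ⇒ (c0=0, c1=6561/256, c2=2)
macro 9: S0 reads c1=6561/256 → after 2×micro: 3; S1 reads c1=6561/256 → after 1×micro: 19683/512; S2 reads c0=0 → after 1×micro: 0 ⇒ (c0=3, c1=19683/512, c2=0)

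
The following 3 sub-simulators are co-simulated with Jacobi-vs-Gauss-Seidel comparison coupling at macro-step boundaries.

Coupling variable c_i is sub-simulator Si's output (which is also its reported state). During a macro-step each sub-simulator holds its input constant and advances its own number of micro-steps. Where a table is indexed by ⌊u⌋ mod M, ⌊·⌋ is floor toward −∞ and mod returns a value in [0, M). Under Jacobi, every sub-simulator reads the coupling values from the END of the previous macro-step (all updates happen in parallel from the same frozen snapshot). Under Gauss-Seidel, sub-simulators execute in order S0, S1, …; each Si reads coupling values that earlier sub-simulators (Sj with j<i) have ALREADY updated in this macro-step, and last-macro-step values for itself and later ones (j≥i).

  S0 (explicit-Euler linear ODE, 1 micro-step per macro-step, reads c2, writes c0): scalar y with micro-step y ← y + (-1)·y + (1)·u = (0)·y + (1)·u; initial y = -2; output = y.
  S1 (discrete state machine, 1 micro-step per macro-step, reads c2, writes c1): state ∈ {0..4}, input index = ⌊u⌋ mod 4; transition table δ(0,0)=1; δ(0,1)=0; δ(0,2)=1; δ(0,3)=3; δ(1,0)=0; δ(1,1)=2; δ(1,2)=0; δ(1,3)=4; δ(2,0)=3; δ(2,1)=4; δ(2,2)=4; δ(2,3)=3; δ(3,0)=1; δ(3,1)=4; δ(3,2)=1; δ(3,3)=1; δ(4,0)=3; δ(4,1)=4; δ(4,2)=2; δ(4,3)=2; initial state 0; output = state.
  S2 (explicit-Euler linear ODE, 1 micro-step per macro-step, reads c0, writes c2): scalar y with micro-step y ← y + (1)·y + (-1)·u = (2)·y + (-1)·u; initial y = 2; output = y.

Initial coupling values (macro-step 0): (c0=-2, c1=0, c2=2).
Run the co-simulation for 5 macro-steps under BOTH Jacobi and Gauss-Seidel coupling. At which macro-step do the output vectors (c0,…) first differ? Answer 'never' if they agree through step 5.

[Jacobi] macro 1: S0 reads c2=2 → after 1×micro: 2; S1 reads c2=2 → after 1×micro: 1; S2 reads c0=-2 → after 1×micro: 6 ⇒ (c0=2, c1=1, c2=6)
[Jacobi] macro 2: S0 reads c2=6 → after 1×micro: 6; S1 reads c2=6 → after 1×micro: 0; S2 reads c0=2 → after 1×micro: 10 ⇒ (c0=6, c1=0, c2=10)
[Jacobi] macro 3: S0 reads c2=10 → after 1×micro: 10; S1 reads c2=10 → after 1×micro: 1; S2 reads c0=6 → after 1×micro: 14 ⇒ (c0=10, c1=1, c2=14)
[Jacobi] macro 4: S0 reads c2=14 → after 1×micro: 14; S1 reads c2=14 → after 1×micro: 0; S2 reads c0=10 → after 1×micro: 18 ⇒ (c0=14, c1=0, c2=18)
[Jacobi] macro 5: S0 reads c2=18 → after 1×micro: 18; S1 reads c2=18 → after 1×micro: 1; S2 reads c0=14 → after 1×micro: 22 ⇒ (c0=18, c1=1, c2=22)
[Gauss-Seidel] macro 1: S0 reads c2=2 → after 1×micro: 2; S1 reads c2=2 → after 1×micro: 1; S2 reads c0=2 → after 1×micro: 2 ⇒ (c0=2, c1=1, c2=2)
[Gauss-Seidel] macro 2: S0 reads c2=2 → after 1×micro: 2; S1 reads c2=2 → after 1×micro: 0; S2 reads c0=2 → after 1×micro: 2 ⇒ (c0=2, c1=0, c2=2)
[Gauss-Seidel] macro 3: S0 reads c2=2 → after 1×micro: 2; S1 reads c2=2 → after 1×micro: 1; S2 reads c0=2 → after 1×micro: 2 ⇒ (c0=2, c1=1, c2=2)
[Gauss-Seidel] macro 4: S0 reads c2=2 → after 1×micro: 2; S1 reads c2=2 → after 1×micro: 0; S2 reads c0=2 → after 1×micro: 2 ⇒ (c0=2, c1=0, c2=2)
[Gauss-Seidel] macro 5: S0 reads c2=2 → after 1×micro: 2; S1 reads c2=2 → after 1×micro: 1; S2 reads c0=2 → after 1×micro: 2 ⇒ (c0=2, c1=1, c2=2)

first divergence at macro-step: 1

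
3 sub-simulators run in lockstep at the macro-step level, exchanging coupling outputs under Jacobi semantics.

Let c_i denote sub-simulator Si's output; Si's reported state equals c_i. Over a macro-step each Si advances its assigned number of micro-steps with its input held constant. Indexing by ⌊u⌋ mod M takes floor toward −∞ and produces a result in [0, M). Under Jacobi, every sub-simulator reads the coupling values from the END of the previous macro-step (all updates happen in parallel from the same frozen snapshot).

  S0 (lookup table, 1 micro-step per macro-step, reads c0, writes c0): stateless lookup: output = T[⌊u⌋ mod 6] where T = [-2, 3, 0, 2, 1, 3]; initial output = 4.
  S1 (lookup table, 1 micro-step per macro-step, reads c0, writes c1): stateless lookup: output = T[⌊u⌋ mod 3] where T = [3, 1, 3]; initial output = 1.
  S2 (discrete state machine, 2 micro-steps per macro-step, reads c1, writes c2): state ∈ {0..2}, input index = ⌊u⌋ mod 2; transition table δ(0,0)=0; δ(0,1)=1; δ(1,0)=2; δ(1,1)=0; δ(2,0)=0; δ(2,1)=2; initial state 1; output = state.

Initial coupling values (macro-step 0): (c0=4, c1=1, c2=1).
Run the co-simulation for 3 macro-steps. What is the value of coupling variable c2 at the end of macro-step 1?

macro 1: S0 reads c0=4 → after 1×micro: 1; S1 reads c0=4 → after 1×micro: 1; S2 reads c1=1 → after 2×micro: 1 ⇒ (c0=1, c1=1, c2=1)
macro 2: S0 reads c0=1 → after 1×micro: 3; S1 reads c0=1 → after 1×micro: 1; S2 reads c1=1 → after 2×micro: 1 ⇒ (c0=3, c1=1, c2=1)
macro 3: S0 reads c0=3 → after 1×micro: 2; S1 reads c0=3 → after 1×micro: 3; S2 reads c1=1 → after 2×micro: 1 ⇒ (c0=2, c1=3, c2=1)

c2 at macro-step 1 = 1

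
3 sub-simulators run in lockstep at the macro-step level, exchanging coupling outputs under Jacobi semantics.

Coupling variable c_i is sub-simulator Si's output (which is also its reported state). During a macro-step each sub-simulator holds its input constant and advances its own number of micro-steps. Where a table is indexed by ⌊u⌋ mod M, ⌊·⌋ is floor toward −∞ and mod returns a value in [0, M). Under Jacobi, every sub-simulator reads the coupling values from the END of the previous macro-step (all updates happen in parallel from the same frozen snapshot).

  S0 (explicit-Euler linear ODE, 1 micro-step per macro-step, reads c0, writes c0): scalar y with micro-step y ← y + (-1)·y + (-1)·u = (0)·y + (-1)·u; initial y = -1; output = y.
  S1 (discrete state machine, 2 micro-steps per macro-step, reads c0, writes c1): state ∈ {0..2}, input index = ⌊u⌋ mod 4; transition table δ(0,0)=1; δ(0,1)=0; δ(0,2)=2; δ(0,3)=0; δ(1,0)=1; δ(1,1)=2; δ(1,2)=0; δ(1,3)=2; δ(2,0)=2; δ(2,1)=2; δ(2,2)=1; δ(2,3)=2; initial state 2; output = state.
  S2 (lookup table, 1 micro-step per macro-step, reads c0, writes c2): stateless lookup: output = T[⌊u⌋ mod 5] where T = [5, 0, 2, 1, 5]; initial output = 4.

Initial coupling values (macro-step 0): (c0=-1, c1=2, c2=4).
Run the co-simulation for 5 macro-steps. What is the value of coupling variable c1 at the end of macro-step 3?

macro 1: S0 reads c0=-1 → after 1×micro: 1; S1 reads c0=-1 → after 2×micro: 2; S2 reads c0=-1 → after 1×micro: 5 ⇒ (c0=1, c1=2, c2=5)
macro 2: S0 reads c0=1 → after 1×micro: -1; S1 reads c0=1 → after 2×micro: 2; S2 reads c0=1 → after 1×micro: 0 ⇒ (c0=-1, c1=2, c2=0)
macro 3: S0 reads c0=-1 → after 1×micro: 1; S1 reads c0=-1 → after 2×micro: 2; S2 reads c0=-1 → after 1×micro: 5 ⇒ (c0=1, c1=2, c2=5)
macro 4: S0 reads c0=1 → after 1×micro: -1; S1 reads c0=1 → after 2×micro: 2; S2 reads c0=1 → after 1×micro: 0 ⇒ (c0=-1, c1=2, c2=0)
macro 5: S0 reads c0=-1 → after 1×micro: 1; S1 reads c0=-1 → after 2×micro: 2; S2 reads c0=-1 → after 1×micro: 5 ⇒ (c0=1, c1=2, c2=5)

c1 at macro-step 3 = 2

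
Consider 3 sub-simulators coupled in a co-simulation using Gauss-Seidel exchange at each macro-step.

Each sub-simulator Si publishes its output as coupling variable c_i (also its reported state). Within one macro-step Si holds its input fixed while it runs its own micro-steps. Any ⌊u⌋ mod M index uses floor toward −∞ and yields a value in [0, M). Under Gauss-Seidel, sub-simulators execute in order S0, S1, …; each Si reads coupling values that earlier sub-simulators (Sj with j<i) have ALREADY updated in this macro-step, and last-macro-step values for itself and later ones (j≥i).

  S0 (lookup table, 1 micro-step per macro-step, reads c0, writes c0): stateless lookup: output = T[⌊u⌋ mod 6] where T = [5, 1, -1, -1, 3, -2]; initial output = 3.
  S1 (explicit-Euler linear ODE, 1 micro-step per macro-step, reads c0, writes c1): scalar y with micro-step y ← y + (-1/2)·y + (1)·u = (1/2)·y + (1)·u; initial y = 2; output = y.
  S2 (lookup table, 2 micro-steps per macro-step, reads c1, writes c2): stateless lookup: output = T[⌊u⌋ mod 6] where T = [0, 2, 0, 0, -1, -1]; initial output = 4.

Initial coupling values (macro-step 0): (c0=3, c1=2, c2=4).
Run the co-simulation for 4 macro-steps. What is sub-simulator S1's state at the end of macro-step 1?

macro 1: S0 reads c0=3 → after 1×micro: -1; S1 reads c0=-1 → after 1×micro: 0; S2 reads c1=0 → after 2×micro: 0 ⇒ (c0=-1, c1=0, c2=0)
macro 2: S0 reads c0=-1 → after 1×micro: -2; S1 reads c0=-2 → after 1×micro: -2; S2 reads c1=-2 → after 2×micro: -1 ⇒ (c0=-2, c1=-2, c2=-1)
macro 3: S0 reads c0=-2 → after 1×micro: 3; S1 reads c0=3 → after 1×micro: 2; S2 reads c1=2 → after 2×micro: 0 ⇒ (c0=3, c1=2, c2=0)
macro 4: S0 reads c0=3 → after 1×micro: -1; S1 reads c0=-1 → after 1×micro: 0; S2 reads c1=0 → after 2×micro: 0 ⇒ (c0=-1, c1=0, c2=0)

S1 state at macro-step 1 = 0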